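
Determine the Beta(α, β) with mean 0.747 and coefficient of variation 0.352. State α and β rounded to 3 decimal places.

α = 1.295, β = 0.439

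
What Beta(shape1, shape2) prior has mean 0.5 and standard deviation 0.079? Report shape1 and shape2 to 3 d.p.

shape1 = 19.529, shape2 = 19.529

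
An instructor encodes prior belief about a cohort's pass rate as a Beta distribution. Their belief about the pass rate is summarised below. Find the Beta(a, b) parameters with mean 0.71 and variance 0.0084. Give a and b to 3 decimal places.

By moment matching, a+b = μ(1−μ)/σ² − 1 = (0.71·0.29)/0.0084 − 1 = 24.5119 − 1 = 23.5119.
Since a/(a+b) = μ, a = 0.71·23.5119 = 16.693 and b = 0.29·23.5119 = 6.818.

a = 16.693, b = 6.818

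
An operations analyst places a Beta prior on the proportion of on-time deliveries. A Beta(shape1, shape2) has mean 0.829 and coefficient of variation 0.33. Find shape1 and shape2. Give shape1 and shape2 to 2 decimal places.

shape1 = 0.74, shape2 = 0.15

σ = CV·μ = 0.33×0.829 = 0.27357, so σ² = 0.074841.
s+1 = μ(1−μ)/σ² = 0.141759/0.074841 = 1.8941, so s = shape1+shape2 = 0.8941.
shape1 = μs = 0.74, shape2 = (1−μ)s = 0.15.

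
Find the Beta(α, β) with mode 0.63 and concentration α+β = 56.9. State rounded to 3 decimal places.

Mode = (α−1)/(κ−2) with κ = α+β, so α−1 = 0.63·54.9 = 34.587.
α = 35.587; β = κ − α = 21.313.

α = 35.587, β = 21.313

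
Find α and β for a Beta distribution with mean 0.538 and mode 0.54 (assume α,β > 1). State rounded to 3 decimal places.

Let s = α+β. Mean gives α = μs = 0.538s; mode gives (α−1)/(s−2) = 0.54.
Substituting: 0.538s − 1 = 0.54(s−2) = 0.54s − 1.08, so -0.002s = -0.08 and s = 40.0000.
Then α = 0.538×40.0000 = 21.520 and β = s−α = 18.480.

α = 21.520, β = 18.480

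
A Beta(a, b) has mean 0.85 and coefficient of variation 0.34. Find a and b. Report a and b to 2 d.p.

a = 0.45, b = 0.08

σ = CV·μ = 0.34×0.85 = 0.28900, so σ² = 0.083521.
s+1 = μ(1−μ)/σ² = 0.1275/0.083521 = 1.5266, so s = a+b = 0.5266.
a = μs = 0.45, b = (1−μ)s = 0.08.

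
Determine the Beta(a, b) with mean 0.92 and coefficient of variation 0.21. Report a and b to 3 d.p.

Var = (CV·μ)² = (0.21×0.92)² = 0.037326.
a+b = μ(1−μ)/Var − 1 = 0.0736/0.037326 − 1 = 0.9718.
Thus a = 0.92·0.9718 = 0.894 and b = 0.08·0.9718 = 0.078.

a = 0.894, b = 0.078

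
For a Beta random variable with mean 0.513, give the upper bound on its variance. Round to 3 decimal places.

0.250

Var = μ(1−μ)/(α+β+1), which approaches μ(1−μ) as α+β → 0.
So the supremum is μ(1−μ) = 0.513×0.487 = 0.250.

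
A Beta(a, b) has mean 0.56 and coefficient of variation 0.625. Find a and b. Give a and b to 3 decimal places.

a = 0.566, b = 0.445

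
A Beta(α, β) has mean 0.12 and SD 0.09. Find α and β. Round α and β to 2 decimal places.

First σ² = 0.0081. Setting α = μn, β = (1−μ)n with n = α+β,
μ(1−μ)/(n+1) = 0.0081 ⇒ n+1 = 0.1056/0.0081 = 13.0370 ⇒ n = 12.0370.
Hence α = 0.12×12.0370 = 1.44, β = 0.88×12.0370 = 10.59.

α = 1.44, β = 10.59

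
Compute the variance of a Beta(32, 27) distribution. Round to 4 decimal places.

μ = 32/59 = 0.542373; Var = μ(1−μ)/(α+β+1) = 0.2482045/60 = 0.0041.

0.0041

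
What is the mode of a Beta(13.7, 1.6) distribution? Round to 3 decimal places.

0.955

With α,β > 1, mode = (α−1)/(α+β−2) = 12.7/13.3 = 0.955.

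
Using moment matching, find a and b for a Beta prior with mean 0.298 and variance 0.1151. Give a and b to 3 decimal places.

By moment matching, a+b = μ(1−μ)/σ² − 1 = (0.298·0.702)/0.1151 − 1 = 1.8175 − 1 = 0.8175.
Since a/(a+b) = μ, a = 0.298·0.8175 = 0.244 and b = 0.702·0.8175 = 0.574.

a = 0.244, b = 0.574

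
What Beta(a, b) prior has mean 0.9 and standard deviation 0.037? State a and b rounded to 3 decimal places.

a = 58.267, b = 6.474

σ² = 0.037² = 0.001369.
With s = a+b, Var = μ(1−μ)/(s+1), so s+1 = (0.9×0.1)/0.001369 = 65.7414 and s = 64.7414.
a = μs = 58.267, b = (1−μ)s = 6.474.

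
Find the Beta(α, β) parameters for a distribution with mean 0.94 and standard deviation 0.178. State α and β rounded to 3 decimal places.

First σ² = 0.031684. Setting α = μn, β = (1−μ)n with n = α+β,
μ(1−μ)/(n+1) = 0.031684 ⇒ n+1 = 0.0564/0.031684 = 1.7801 ⇒ n = 0.7801.
Hence α = 0.94×0.7801 = 0.733, β = 0.06×0.7801 = 0.047.

α = 0.733, β = 0.047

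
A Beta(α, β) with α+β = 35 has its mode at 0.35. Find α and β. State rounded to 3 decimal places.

Mode = (α−1)/(κ−2) with κ = α+β, so α−1 = 0.35·33 = 11.550.
α = 12.550; β = κ − α = 22.450.

α = 12.550, β = 22.450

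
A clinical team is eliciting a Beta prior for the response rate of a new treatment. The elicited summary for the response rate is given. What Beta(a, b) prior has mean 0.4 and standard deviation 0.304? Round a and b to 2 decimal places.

a = 0.64, b = 0.96

σ² = 0.304² = 0.092416.
With s = a+b, Var = μ(1−μ)/(s+1), so s+1 = (0.4×0.6)/0.092416 = 2.5970 and s = 1.5970.
a = μs = 0.64, b = (1−μ)s = 0.96.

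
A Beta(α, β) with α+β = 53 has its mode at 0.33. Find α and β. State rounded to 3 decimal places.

α = 17.830, β = 35.170

For α,β>1 the mode is (α−1)/(α+β−2), so α = mode·(κ−2)+1 = 0.33×51+1 = 17.830.
And β = (1−mode)·(κ−2)+1 = 0.67×51+1 = 35.170.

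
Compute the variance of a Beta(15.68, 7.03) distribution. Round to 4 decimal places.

μ = 15.68/22.71 = 0.690445; Var = μ(1−μ)/(α+β+1) = 0.2137308/23.71 = 0.0090.

0.0090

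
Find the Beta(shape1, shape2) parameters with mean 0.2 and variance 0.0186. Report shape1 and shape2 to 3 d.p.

shape1 = 1.520, shape2 = 6.082

Let s = shape1+shape2. The Beta variance is μ(1−μ)/(s+1).
So s+1 = μ(1−μ)/σ² = (0.2×0.8)/0.0186 = 0.16/0.0186 = 8.6022, giving s = 7.6022.
Then shape1 = μs = 0.2×7.6022 = 1.520 and shape2 = (1−μ)s = 0.8×7.6022 = 6.082.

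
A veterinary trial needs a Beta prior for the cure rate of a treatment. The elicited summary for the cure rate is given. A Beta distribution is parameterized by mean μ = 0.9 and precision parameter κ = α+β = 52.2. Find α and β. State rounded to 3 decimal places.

α = 46.980, β = 5.220

Split κ in proportion μ : (1−μ): α = 0.9·52.2 = 46.980, β = 52.2 − 46.980 = 5.220.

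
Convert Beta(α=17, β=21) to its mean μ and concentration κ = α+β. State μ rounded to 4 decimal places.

κ = α+β = 17+21 = 38; μ = α/κ = 17/38 = 0.4474.

μ = 0.4474, κ = 38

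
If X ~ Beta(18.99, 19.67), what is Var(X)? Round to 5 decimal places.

Var = αβ/[(α+β)²(α+β+1)] = (18.99×19.67)/(38.66²×39.66) = 373.5333/59275.661496 = 0.00630.

0.00630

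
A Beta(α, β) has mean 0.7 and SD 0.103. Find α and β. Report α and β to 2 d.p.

α = 13.16, β = 5.64

First σ² = 0.010609. Setting α = μn, β = (1−μ)n with n = α+β,
μ(1−μ)/(n+1) = 0.010609 ⇒ n+1 = 0.21/0.010609 = 19.7945 ⇒ n = 18.7945.
Hence α = 0.7×18.7945 = 13.16, β = 0.3×18.7945 = 5.64.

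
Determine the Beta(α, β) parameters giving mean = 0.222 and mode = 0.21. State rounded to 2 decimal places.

α = 10.73, β = 37.60

With s = α+β: μ = α/s and mode = (α−1)/(s−2). Eliminating α = μs,
μs − 1 = m(s−2) ⇒ s(μ−m) = 1−2m ⇒ s = 0.58/0.012 = 48.3333.
So α = μs = 10.73, β = (1−μ)s = 37.60.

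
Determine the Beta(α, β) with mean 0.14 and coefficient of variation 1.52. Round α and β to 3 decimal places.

Var = (CV·μ)² = (1.52×0.14)² = 0.045284.
α+β = μ(1−μ)/Var − 1 = 0.1204/0.045284 − 1 = 1.6588.
Thus α = 0.14·1.6588 = 0.232 and β = 0.86·1.6588 = 1.427.

α = 0.232, β = 1.427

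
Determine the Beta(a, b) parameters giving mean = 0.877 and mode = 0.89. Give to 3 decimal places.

Let s = a+b. Mean gives a = μs = 0.877s; mode gives (a−1)/(s−2) = 0.89.
Substituting: 0.877s − 1 = 0.89(s−2) = 0.89s − 1.78, so -0.013s = -0.78 and s = 60.0000.
Then a = 0.877×60.0000 = 52.620 and b = s−a = 7.380.

a = 52.620, b = 7.380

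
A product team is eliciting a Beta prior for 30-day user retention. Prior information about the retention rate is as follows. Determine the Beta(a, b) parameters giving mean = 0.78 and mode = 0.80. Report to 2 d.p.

a = 23.40, b = 6.60

With s = a+b: μ = a/s and mode = (a−1)/(s−2). Eliminating a = μs,
μs − 1 = m(s−2) ⇒ s(μ−m) = 1−2m ⇒ s = -0.60/-0.02 = 30.0000.
So a = μs = 23.40, b = (1−μ)s = 6.60.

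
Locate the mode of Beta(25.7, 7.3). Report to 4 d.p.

0.7968

With α,β > 1, mode = (α−1)/(α+β−2) = 24.7/31.0 = 0.7968.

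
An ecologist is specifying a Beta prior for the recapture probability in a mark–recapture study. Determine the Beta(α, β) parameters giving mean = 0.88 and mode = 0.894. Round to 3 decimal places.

α = 49.531, β = 6.754

With s = α+β: μ = α/s and mode = (α−1)/(s−2). Eliminating α = μs,
μs − 1 = m(s−2) ⇒ s(μ−m) = 1−2m ⇒ s = -0.788/-0.014 = 56.2857.
So α = μs = 49.531, β = (1−μ)s = 6.754.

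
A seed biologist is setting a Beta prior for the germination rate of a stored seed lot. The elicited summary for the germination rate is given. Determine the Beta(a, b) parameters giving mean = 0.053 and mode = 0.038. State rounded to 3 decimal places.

a = 3.265, b = 58.335

With s = a+b: μ = a/s and mode = (a−1)/(s−2). Eliminating a = μs,
μs − 1 = m(s−2) ⇒ s(μ−m) = 1−2m ⇒ s = 0.924/0.015 = 61.6000.
So a = μs = 3.265, b = (1−μ)s = 58.335.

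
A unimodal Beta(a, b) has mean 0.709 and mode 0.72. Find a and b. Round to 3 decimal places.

a = 28.360, b = 11.640

With s = a+b: μ = a/s and mode = (a−1)/(s−2). Eliminating a = μs,
μs − 1 = m(s−2) ⇒ s(μ−m) = 1−2m ⇒ s = -0.44/-0.011 = 40.0000.
So a = μs = 28.360, b = (1−μ)s = 11.640.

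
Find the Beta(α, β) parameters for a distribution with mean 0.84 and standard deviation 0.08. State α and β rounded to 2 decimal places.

Variance = 0.08² = 0.0064. The moment-matching identity α+β = μ(1−μ)/Var − 1 gives
α+β = 0.1344/0.0064 − 1 = 20.0000, so α = μ·20.0000 = 16.80 and β = (1−μ)·20.0000 = 3.20.

α = 16.80, β = 3.20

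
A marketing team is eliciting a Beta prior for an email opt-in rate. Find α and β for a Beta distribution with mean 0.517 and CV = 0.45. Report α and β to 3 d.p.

α = 1.868, β = 1.745

σ = CV·μ = 0.45×0.517 = 0.23265, so σ² = 0.054126.
s+1 = μ(1−μ)/σ² = 0.249711/0.054126 = 4.6135, so s = α+β = 3.6135.
α = μs = 1.868, β = (1−μ)s = 1.745.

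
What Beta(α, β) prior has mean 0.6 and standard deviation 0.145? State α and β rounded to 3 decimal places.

First σ² = 0.021025. Setting α = μn, β = (1−μ)n with n = α+β,
μ(1−μ)/(n+1) = 0.021025 ⇒ n+1 = 0.24/0.021025 = 11.4150 ⇒ n = 10.4150.
Hence α = 0.6×10.4150 = 6.249, β = 0.4×10.4150 = 4.166.

α = 6.249, β = 4.166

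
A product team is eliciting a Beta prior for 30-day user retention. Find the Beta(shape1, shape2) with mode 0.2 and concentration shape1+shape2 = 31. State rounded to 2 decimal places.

shape1 = 6.80, shape2 = 24.20

Since the density peak of Beta(shape1,shape2) is at (shape1−1)/(shape1+shape2−2),
shape1 = 1 + 0.2(31−2) = 6.80 and shape2 = 31 − 6.80 = 24.20.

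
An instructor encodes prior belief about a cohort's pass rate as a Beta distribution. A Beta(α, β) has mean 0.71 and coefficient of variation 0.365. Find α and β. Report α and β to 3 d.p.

α = 1.467, β = 0.599

Var = (CV·μ)² = (0.365×0.71)² = 0.067159.
α+β = μ(1−μ)/Var − 1 = 0.2059/0.067159 − 1 = 2.0659.
Thus α = 0.71·2.0659 = 1.467 and β = 0.29·2.0659 = 0.599.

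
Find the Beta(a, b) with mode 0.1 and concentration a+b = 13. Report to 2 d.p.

a = 2.10, b = 10.90

Since the density peak of Beta(a,b) is at (a−1)/(a+b−2),
a = 1 + 0.1(13−2) = 2.10 and b = 13 − 2.10 = 10.90.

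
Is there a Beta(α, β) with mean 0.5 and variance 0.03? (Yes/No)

The Beta variance bound is σ² < μ(1−μ).
Here μ(1−μ) = 0.5×0.5 = 0.25, and 0.03 < 0.25.

Yes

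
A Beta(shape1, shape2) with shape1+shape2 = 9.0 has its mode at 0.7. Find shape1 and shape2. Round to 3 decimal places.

shape1 = 5.900, shape2 = 3.100

Mode = (shape1−1)/(κ−2) with κ = shape1+shape2, so shape1−1 = 0.7·7.0 = 4.900.
shape1 = 5.900; shape2 = κ − shape1 = 3.100.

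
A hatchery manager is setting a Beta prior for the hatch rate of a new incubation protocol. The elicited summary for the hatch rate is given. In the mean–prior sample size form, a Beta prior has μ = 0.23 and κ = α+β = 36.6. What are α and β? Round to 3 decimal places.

α = 8.418, β = 28.182

Split κ in proportion μ : (1−μ): α = 0.23·36.6 = 8.418, β = 36.6 − 8.418 = 28.182.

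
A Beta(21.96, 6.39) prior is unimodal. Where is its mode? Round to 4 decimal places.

0.7954

With α,β > 1, mode = (α−1)/(α+β−2) = 20.96/26.35 = 0.7954.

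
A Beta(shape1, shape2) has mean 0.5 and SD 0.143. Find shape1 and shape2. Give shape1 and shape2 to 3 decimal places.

shape1 = 5.613, shape2 = 5.613

σ² = 0.143² = 0.020449.
With s = shape1+shape2, Var = μ(1−μ)/(s+1), so s+1 = (0.5×0.5)/0.020449 = 12.2255 and s = 11.2255.
shape1 = μs = 5.613, shape2 = (1−μ)s = 5.613.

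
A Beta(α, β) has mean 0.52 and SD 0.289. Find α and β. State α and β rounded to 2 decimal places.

σ² = 0.289² = 0.083521.
With s = α+β, Var = μ(1−μ)/(s+1), so s+1 = (0.52×0.48)/0.083521 = 2.9885 and s = 1.9885.
α = μs = 1.03, β = (1−μ)s = 0.95.

α = 1.03, β = 0.95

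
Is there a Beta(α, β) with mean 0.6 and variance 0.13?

Yes

For any Beta, Var(X) < E[X]·(1−E[X]).
Here μ(1−μ) = 0.6×0.4 = 0.24, and 0.13 < 0.24.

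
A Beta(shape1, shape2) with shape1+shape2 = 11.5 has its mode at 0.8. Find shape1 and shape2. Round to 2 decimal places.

Mode = (shape1−1)/(κ−2) with κ = shape1+shape2, so shape1−1 = 0.8·9.5 = 7.60.
shape1 = 8.60; shape2 = κ − shape1 = 2.90.

shape1 = 8.60, shape2 = 2.90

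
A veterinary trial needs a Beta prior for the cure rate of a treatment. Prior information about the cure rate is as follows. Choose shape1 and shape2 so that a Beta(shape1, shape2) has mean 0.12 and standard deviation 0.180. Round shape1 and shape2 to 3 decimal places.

shape1 = 0.271, shape2 = 1.988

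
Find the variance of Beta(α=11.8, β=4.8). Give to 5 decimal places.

α+β = 16.6 and αβ = 56.64, so Var = αβ/[(α+β)²(α+β+1)] = 56.64/4849.856 = 0.01168.

0.01168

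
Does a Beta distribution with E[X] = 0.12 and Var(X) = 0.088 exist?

Yes

The Beta variance bound is σ² < μ(1−μ).
Here μ(1−μ) = 0.12×0.88 = 0.1056, and 0.088 < 0.1056.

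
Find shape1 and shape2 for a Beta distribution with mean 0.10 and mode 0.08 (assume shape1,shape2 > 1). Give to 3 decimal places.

shape1 = 4.200, shape2 = 37.800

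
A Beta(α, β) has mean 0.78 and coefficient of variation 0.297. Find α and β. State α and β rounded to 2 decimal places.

α = 1.71, β = 0.48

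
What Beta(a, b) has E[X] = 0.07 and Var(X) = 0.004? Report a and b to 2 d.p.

Write ν = a+b; then a = μν and Var = μ(1−μ)/(ν+1).
ν = μ(1−μ)/Var − 1 = 0.0651/0.004 − 1 = 15.2750.
a = 0.07·15.2750 = 1.07, b = 0.93·15.2750 = 14.21.

a = 1.07, b = 14.21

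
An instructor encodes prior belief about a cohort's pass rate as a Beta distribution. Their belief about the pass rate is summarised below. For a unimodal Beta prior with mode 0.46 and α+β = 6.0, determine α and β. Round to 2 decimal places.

Mode = (α−1)/(κ−2) with κ = α+β, so α−1 = 0.46·4.0 = 1.84.
α = 2.84; β = κ − α = 3.16.

α = 2.84, β = 3.16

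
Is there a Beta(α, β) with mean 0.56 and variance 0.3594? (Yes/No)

No

The Beta variance bound is σ² < μ(1−μ).
Here μ(1−μ) = 0.56×0.44 = 0.2464, and 0.3594 ≥ 0.2464.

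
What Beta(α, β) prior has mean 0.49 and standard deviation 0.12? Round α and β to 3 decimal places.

α = 8.014, β = 8.341

Variance = 0.12² = 0.0144. The moment-matching identity α+β = μ(1−μ)/Var − 1 gives
α+β = 0.2499/0.0144 − 1 = 16.3542, so α = μ·16.3542 = 8.014 and β = (1−μ)·16.3542 = 8.341.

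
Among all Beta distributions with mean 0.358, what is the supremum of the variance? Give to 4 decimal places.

Var = μ(1−μ)/(α+β+1), which approaches μ(1−μ) as α+β → 0.
So the supremum is μ(1−μ) = 0.358×0.642 = 0.2298.

0.2298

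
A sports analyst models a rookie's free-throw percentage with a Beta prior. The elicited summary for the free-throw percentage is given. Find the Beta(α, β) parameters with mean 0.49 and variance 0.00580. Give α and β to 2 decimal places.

α = 20.62, β = 21.46

Let s = α+β. The Beta variance is μ(1−μ)/(s+1).
So s+1 = μ(1−μ)/σ² = (0.49×0.51)/0.00580 = 0.2499/0.00580 = 43.0862, giving s = 42.0862.
Then α = μs = 0.49×42.0862 = 20.62 and β = (1−μ)s = 0.51×42.0862 = 21.46.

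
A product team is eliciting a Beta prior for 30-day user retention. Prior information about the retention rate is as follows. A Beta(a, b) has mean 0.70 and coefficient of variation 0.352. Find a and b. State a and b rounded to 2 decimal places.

a = 1.72, b = 0.74

Var = (CV·μ)² = (0.352×0.70)² = 0.060713.
a+b = μ(1−μ)/Var − 1 = 0.2100/0.060713 − 1 = 2.4589.
Thus a = 0.70·2.4589 = 1.72 and b = 0.30·2.4589 = 0.74.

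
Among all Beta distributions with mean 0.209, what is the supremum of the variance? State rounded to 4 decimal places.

For fixed mean μ the Beta variance is μ(1−μ)/(α+β+1), increasing as α+β decreases.
Its least upper bound (not attained) is μ(1−μ) = 0.209·0.791 = 0.1653.

0.1653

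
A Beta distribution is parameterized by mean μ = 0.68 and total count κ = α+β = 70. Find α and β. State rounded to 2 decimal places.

α = 47.60, β = 22.40

Split κ in proportion μ : (1−μ): α = 0.68·70 = 47.60, β = 70 − 47.60 = 22.40.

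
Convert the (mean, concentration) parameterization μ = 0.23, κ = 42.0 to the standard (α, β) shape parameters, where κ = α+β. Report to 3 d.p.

α = μκ = 0.23×42.0 = 9.660 and β = (1−μ)κ = 0.77×42.0 = 32.340.

α = 9.660, β = 32.340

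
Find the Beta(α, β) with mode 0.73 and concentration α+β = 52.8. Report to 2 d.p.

Mode = (α−1)/(κ−2) with κ = α+β, so α−1 = 0.73·50.8 = 37.08.
α = 38.08; β = κ − α = 14.72.

α = 38.08, β = 14.72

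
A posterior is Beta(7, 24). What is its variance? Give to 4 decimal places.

0.0055

μ = 7/31 = 0.225806; Var = μ(1−μ)/(α+β+1) = 0.1748179/32 = 0.0055.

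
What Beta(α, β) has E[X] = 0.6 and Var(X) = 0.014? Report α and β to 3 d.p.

α = 9.686, β = 6.457

Let s = α+β. The Beta variance is μ(1−μ)/(s+1).
So s+1 = μ(1−μ)/σ² = (0.6×0.4)/0.014 = 0.24/0.014 = 17.1429, giving s = 16.1429.
Then α = μs = 0.6×16.1429 = 9.686 and β = (1−μ)s = 0.4×16.1429 = 6.457.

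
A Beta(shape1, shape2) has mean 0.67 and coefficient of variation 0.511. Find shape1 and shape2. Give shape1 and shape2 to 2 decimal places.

Var = (CV·μ)² = (0.511×0.67)² = 0.117217.
shape1+shape2 = μ(1−μ)/Var − 1 = 0.2211/0.117217 − 1 = 0.8862.
Thus shape1 = 0.67·0.8862 = 0.59 and shape2 = 0.33·0.8862 = 0.29.

shape1 = 0.59, shape2 = 0.29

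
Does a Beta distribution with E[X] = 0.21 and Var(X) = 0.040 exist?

Yes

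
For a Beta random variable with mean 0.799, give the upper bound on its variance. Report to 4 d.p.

Var = μ(1−μ)/(α+β+1), which approaches μ(1−μ) as α+β → 0.
So the supremum is μ(1−μ) = 0.799×0.201 = 0.1606.

0.1606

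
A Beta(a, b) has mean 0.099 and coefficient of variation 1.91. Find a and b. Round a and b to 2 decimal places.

a = 0.15, b = 1.35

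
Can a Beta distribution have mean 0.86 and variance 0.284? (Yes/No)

No

For any Beta, Var(X) < E[X]·(1−E[X]).
Here μ(1−μ) = 0.86×0.14 = 0.1204, and 0.284 ≥ 0.1204.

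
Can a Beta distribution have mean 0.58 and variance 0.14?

For any Beta, Var(X) < E[X]·(1−E[X]).
Here μ(1−μ) = 0.58×0.42 = 0.2436, and 0.14 < 0.2436.

Yes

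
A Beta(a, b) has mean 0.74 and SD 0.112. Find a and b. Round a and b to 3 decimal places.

a = 10.610, b = 3.728

σ² = 0.112² = 0.012544.
With s = a+b, Var = μ(1−μ)/(s+1), so s+1 = (0.74×0.26)/0.012544 = 15.3380 and s = 14.3380.
a = μs = 10.610, b = (1−μ)s = 3.728.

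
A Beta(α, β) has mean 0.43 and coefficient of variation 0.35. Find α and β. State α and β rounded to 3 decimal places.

α = 4.223, β = 5.598

Var = (CV·μ)² = (0.35×0.43)² = 0.022650.
α+β = μ(1−μ)/Var − 1 = 0.2451/0.022650 − 1 = 9.8211.
Thus α = 0.43·9.8211 = 4.223 and β = 0.57·9.8211 = 5.598.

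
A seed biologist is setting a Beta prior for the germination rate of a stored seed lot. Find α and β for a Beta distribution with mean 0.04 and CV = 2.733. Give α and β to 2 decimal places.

α = 0.09, β = 2.12

σ = CV·μ = 2.733×0.04 = 0.10932, so σ² = 0.011951.
s+1 = μ(1−μ)/σ² = 0.0384/0.011951 = 3.2132, so s = α+β = 2.2132.
α = μs = 0.09, β = (1−μ)s = 2.12.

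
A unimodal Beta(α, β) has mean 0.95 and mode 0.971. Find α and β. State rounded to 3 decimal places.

α = 42.614, β = 2.243

Let s = α+β. Mean gives α = μs = 0.95s; mode gives (α−1)/(s−2) = 0.971.
Substituting: 0.95s − 1 = 0.971(s−2) = 0.971s − 1.942, so -0.021s = -0.942 and s = 44.8571.
Then α = 0.95×44.8571 = 42.614 and β = s−α = 2.243.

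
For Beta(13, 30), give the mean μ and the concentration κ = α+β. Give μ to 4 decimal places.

κ = α+β = 13+30 = 43; μ = α/κ = 13/43 = 0.3023.

μ = 0.3023, κ = 43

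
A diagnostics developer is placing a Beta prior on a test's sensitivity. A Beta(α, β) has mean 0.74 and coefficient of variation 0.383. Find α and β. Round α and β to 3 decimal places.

α = 1.032, β = 0.363

σ = CV·μ = 0.383×0.74 = 0.28342, so σ² = 0.080327.
s+1 = μ(1−μ)/σ² = 0.1924/0.080327 = 2.3952, so s = α+β = 1.3952.
α = μs = 1.032, β = (1−μ)s = 0.363.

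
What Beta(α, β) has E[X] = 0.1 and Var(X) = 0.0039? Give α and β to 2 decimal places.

α = 2.21, β = 19.87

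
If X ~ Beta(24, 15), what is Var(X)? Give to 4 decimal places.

0.0059

Var = αβ/[(α+β)²(α+β+1)] = (24×15)/(39²×40) = 360/60840 = 0.0059.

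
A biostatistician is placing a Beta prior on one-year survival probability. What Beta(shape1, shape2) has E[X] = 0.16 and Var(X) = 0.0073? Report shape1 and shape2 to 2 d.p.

Let s = shape1+shape2. The Beta variance is μ(1−μ)/(s+1).
So s+1 = μ(1−μ)/σ² = (0.16×0.84)/0.0073 = 0.1344/0.0073 = 18.4110, giving s = 17.4110.
Then shape1 = μs = 0.16×17.4110 = 2.79 and shape2 = (1−μ)s = 0.84×17.4110 = 14.63.

shape1 = 2.79, shape2 = 14.63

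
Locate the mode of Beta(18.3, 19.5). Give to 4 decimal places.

0.4832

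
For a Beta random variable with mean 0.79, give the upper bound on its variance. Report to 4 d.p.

0.1659

Var = μ(1−μ)/(α+β+1), which approaches μ(1−μ) as α+β → 0.
So the supremum is μ(1−μ) = 0.79×0.21 = 0.1659.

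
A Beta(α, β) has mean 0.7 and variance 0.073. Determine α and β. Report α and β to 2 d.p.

By moment matching, α+β = μ(1−μ)/σ² − 1 = (0.7·0.3)/0.073 − 1 = 2.8767 − 1 = 1.8767.
Since α/(α+β) = μ, α = 0.7·1.8767 = 1.31 and β = 0.3·1.8767 = 0.56.

α = 1.31, β = 0.56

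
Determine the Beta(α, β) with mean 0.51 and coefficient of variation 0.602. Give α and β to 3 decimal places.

Var = (CV·μ)² = (0.602×0.51)² = 0.094261.
α+β = μ(1−μ)/Var − 1 = 0.2499/0.094261 − 1 = 1.6511.
Thus α = 0.51·1.6511 = 0.842 and β = 0.49·1.6511 = 0.809.

α = 0.842, β = 0.809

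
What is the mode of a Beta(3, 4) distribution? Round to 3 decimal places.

The density x^(α−1)(1−x)^(β−1) is maximised at (α−1)/(α+β−2) = 2/5 = 0.400.

0.400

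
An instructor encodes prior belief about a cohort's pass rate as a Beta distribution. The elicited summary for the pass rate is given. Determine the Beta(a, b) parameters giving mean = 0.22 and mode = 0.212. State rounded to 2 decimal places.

a = 15.84, b = 56.16

With s = a+b: μ = a/s and mode = (a−1)/(s−2). Eliminating a = μs,
μs − 1 = m(s−2) ⇒ s(μ−m) = 1−2m ⇒ s = 0.576/0.008 = 72.0000.
So a = μs = 15.84, b = (1−μ)s = 56.16.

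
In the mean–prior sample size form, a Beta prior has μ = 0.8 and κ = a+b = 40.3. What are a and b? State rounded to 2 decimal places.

a = 32.24, b = 8.06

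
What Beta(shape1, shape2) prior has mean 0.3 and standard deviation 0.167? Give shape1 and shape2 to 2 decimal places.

shape1 = 1.96, shape2 = 4.57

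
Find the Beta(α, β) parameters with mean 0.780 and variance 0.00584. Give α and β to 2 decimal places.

Write ν = α+β; then α = μν and Var = μ(1−μ)/(ν+1).
ν = μ(1−μ)/Var − 1 = 0.171600/0.00584 − 1 = 28.3836.
α = 0.780·28.3836 = 22.14, β = 0.220·28.3836 = 6.24.

α = 22.14, β = 6.24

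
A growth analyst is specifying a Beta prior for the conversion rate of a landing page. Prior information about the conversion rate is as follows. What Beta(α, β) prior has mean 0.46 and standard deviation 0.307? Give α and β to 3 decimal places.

α = 0.752, β = 0.883

σ² = 0.307² = 0.094249.
With s = α+β, Var = μ(1−μ)/(s+1), so s+1 = (0.46×0.54)/0.094249 = 2.6356 and s = 1.6356.
α = μs = 0.752, β = (1−μ)s = 0.883.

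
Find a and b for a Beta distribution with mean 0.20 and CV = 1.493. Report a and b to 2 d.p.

a = 0.16, b = 0.64

Var = (CV·μ)² = (1.493×0.20)² = 0.089162.
a+b = μ(1−μ)/Var − 1 = 0.1600/0.089162 − 1 = 0.7945.
Thus a = 0.20·0.7945 = 0.16 and b = 0.80·0.7945 = 0.64.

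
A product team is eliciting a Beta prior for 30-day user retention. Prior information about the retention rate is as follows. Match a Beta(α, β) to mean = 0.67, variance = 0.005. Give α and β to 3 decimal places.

α = 28.957, β = 14.263

By moment matching, α+β = μ(1−μ)/σ² − 1 = (0.67·0.33)/0.005 − 1 = 44.2200 − 1 = 43.2200.
Since α/(α+β) = μ, α = 0.67·43.2200 = 28.957 and β = 0.33·43.2200 = 14.263.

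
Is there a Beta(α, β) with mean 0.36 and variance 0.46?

No

The Beta variance bound is σ² < μ(1−μ).
Here μ(1−μ) = 0.36×0.64 = 0.2304, and 0.46 ≥ 0.2304.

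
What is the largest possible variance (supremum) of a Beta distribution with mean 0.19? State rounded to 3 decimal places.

0.154

Var = μ(1−μ)/(α+β+1), which approaches μ(1−μ) as α+β → 0.
So the supremum is μ(1−μ) = 0.19×0.81 = 0.154.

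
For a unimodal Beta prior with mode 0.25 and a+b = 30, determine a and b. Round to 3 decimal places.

a = 8.000, b = 22.000

For a,b>1 the mode is (a−1)/(a+b−2), so a = mode·(κ−2)+1 = 0.25×28+1 = 8.000.
And b = (1−mode)·(κ−2)+1 = 0.75×28+1 = 22.000.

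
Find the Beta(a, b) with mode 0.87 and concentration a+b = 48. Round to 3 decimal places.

a = 41.020, b = 6.980

For a,b>1 the mode is (a−1)/(a+b−2), so a = mode·(κ−2)+1 = 0.87×46+1 = 41.020.
And b = (1−mode)·(κ−2)+1 = 0.13×46+1 = 6.980.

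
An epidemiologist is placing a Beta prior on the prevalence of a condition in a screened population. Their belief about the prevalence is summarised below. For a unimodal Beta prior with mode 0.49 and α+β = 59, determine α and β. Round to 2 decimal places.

Mode = (α−1)/(κ−2) with κ = α+β, so α−1 = 0.49·57 = 27.93.
α = 28.93; β = κ − α = 30.07.

α = 28.93, β = 30.07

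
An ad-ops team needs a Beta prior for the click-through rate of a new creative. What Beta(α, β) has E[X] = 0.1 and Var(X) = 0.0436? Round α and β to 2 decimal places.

α = 0.11, β = 0.96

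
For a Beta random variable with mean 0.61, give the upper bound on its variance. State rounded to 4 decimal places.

0.2379

For fixed mean μ the Beta variance is μ(1−μ)/(α+β+1), increasing as α+β decreases.
Its least upper bound (not attained) is μ(1−μ) = 0.61·0.39 = 0.2379.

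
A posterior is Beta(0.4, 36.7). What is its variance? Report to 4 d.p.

0.0003

α+β = 37.1 and αβ = 14.68, so Var = αβ/[(α+β)²(α+β+1)] = 14.68/52441.221 = 0.0003.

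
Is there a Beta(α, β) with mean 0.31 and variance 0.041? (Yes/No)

Yes

The Beta variance bound is σ² < μ(1−μ).
Here μ(1−μ) = 0.31×0.69 = 0.2139, and 0.041 < 0.2139.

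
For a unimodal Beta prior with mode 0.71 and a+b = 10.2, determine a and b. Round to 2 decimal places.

For a,b>1 the mode is (a−1)/(a+b−2), so a = mode·(κ−2)+1 = 0.71×8.2+1 = 6.82.
And b = (1−mode)·(κ−2)+1 = 0.29×8.2+1 = 3.38.

a = 6.82, b = 3.38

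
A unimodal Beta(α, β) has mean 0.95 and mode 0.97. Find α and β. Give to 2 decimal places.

α = 44.65, β = 2.35

Let s = α+β. Mean gives α = μs = 0.95s; mode gives (α−1)/(s−2) = 0.97.
Substituting: 0.95s − 1 = 0.97(s−2) = 0.97s − 1.94, so -0.02s = -0.94 and s = 47.0000.
Then α = 0.95×47.0000 = 44.65 and β = s−α = 2.35.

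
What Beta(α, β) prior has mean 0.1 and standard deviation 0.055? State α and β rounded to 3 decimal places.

α = 2.875, β = 25.877

σ² = 0.055² = 0.003025.
With s = α+β, Var = μ(1−μ)/(s+1), so s+1 = (0.1×0.9)/0.003025 = 29.7521 and s = 28.7521.
α = μs = 2.875, β = (1−μ)s = 25.877.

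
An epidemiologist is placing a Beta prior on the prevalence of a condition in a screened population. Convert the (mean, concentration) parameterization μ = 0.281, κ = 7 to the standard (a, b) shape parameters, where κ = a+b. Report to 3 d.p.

Split κ in proportion μ : (1−μ): a = 0.281·7 = 1.967, b = 7 − 1.967 = 5.033.

a = 1.967, b = 5.033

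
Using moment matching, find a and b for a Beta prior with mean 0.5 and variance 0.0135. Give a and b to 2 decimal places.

a = 8.76, b = 8.76

By moment matching, a+b = μ(1−μ)/σ² − 1 = (0.5·0.5)/0.0135 − 1 = 18.5185 − 1 = 17.5185.
Since a/(a+b) = μ, a = 0.5·17.5185 = 8.76 and b = 0.5·17.5185 = 8.76.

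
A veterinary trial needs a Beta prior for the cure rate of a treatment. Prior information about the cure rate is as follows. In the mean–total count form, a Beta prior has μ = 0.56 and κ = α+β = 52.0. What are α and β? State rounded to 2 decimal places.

α = 29.12, β = 22.88

α = μκ = 0.56×52.0 = 29.12 and β = (1−μ)κ = 0.44×52.0 = 22.88.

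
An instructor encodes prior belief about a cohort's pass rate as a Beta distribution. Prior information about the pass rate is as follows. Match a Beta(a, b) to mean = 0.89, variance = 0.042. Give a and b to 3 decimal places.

a = 1.185, b = 0.146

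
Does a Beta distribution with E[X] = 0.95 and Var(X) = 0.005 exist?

Yes

A Beta with mean μ has variance μ(1−μ)/(α+β+1) < μ(1−μ).
Here μ(1−μ) = 0.95×0.05 = 0.0475, and 0.005 < 0.0475.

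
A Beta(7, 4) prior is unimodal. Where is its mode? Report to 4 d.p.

0.6667

The density x^(α−1)(1−x)^(β−1) is maximised at (α−1)/(α+β−2) = 6/9 = 0.6667.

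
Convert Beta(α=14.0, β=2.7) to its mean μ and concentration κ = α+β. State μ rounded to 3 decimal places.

μ = 0.838, κ = 16.7

κ = α+β = 14.0+2.7 = 16.7; μ = α/κ = 14.0/16.7 = 0.838.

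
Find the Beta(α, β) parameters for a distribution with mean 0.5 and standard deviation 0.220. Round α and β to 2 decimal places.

First σ² = 0.048400. Setting α = μn, β = (1−μ)n with n = α+β,
μ(1−μ)/(n+1) = 0.048400 ⇒ n+1 = 0.25/0.048400 = 5.1653 ⇒ n = 4.1653.
Hence α = 0.5×4.1653 = 2.08, β = 0.5×4.1653 = 2.08.

α = 2.08, β = 2.08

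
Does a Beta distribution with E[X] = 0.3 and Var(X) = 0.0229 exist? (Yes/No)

The Beta variance bound is σ² < μ(1−μ).
Here μ(1−μ) = 0.3×0.7 = 0.21, and 0.0229 < 0.21.

Yes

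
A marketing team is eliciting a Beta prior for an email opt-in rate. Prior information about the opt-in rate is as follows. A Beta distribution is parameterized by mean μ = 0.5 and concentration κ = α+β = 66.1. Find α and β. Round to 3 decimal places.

α = 33.050, β = 33.050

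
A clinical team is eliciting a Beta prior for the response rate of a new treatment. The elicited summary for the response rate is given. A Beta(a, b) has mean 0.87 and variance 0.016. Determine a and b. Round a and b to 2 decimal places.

a = 5.28, b = 0.79

Let s = a+b. The Beta variance is μ(1−μ)/(s+1).
So s+1 = μ(1−μ)/σ² = (0.87×0.13)/0.016 = 0.1131/0.016 = 7.0688, giving s = 6.0688.
Then a = μs = 0.87×6.0688 = 5.28 and b = (1−μ)s = 0.13×6.0688 = 0.79.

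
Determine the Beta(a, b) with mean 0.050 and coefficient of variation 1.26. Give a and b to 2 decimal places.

a = 0.55, b = 10.42

σ = CV·μ = 1.26×0.050 = 0.06300, so σ² = 0.003969.
s+1 = μ(1−μ)/σ² = 0.047500/0.003969 = 11.9678, so s = a+b = 10.9678.
a = μs = 0.55, b = (1−μ)s = 10.42.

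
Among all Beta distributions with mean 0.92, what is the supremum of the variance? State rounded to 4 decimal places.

0.0736

For fixed mean μ the Beta variance is μ(1−μ)/(α+β+1), increasing as α+β decreases.
Its least upper bound (not attained) is μ(1−μ) = 0.92·0.08 = 0.0736.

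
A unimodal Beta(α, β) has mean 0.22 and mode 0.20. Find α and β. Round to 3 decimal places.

α = 6.600, β = 23.400

Let s = α+β. Mean gives α = μs = 0.22s; mode gives (α−1)/(s−2) = 0.20.
Substituting: 0.22s − 1 = 0.20(s−2) = 0.20s − 0.40, so 0.02s = 0.60 and s = 30.0000.
Then α = 0.22×30.0000 = 6.600 and β = s−α = 23.400.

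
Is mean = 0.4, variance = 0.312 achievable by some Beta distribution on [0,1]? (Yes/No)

The Beta variance bound is σ² < μ(1−μ).
Here μ(1−μ) = 0.4×0.6 = 0.24, and 0.312 ≥ 0.24.

No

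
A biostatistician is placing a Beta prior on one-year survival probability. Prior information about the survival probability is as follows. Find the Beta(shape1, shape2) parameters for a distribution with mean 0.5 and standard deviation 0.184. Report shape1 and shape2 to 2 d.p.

Variance = 0.184² = 0.033856. The moment-matching identity shape1+shape2 = μ(1−μ)/Var − 1 gives
shape1+shape2 = 0.25/0.033856 − 1 = 6.3842, so shape1 = μ·6.3842 = 3.19 and shape2 = (1−μ)·6.3842 = 3.19.

shape1 = 3.19, shape2 = 3.19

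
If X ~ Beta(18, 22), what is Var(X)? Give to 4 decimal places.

Var = αβ/[(α+β)²(α+β+1)] = (18×22)/(40²×41) = 396/65600 = 0.0060.

0.0060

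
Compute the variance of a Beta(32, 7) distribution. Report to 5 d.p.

μ = 32/39 = 0.820513; Var = μ(1−μ)/(α+β+1) = 0.1472715/40 = 0.00368.

0.00368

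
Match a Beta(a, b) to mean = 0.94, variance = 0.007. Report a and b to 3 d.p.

a = 6.634, b = 0.423

Let s = a+b. The Beta variance is μ(1−μ)/(s+1).
So s+1 = μ(1−μ)/σ² = (0.94×0.06)/0.007 = 0.0564/0.007 = 8.0571, giving s = 7.0571.
Then a = μs = 0.94×7.0571 = 6.634 and b = (1−μ)s = 0.06×7.0571 = 0.423.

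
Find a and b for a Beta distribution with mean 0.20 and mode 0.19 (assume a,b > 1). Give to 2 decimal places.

a = 12.40, b = 49.60

Let s = a+b. Mean gives a = μs = 0.20s; mode gives (a−1)/(s−2) = 0.19.
Substituting: 0.20s − 1 = 0.19(s−2) = 0.19s − 0.38, so 0.01s = 0.62 and s = 62.0000.
Then a = 0.20×62.0000 = 12.40 and b = s−a = 49.60.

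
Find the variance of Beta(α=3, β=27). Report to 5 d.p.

Var = αβ/[(α+β)²(α+β+1)] = (3×27)/(30²×31) = 81/27900 = 0.00290.

0.00290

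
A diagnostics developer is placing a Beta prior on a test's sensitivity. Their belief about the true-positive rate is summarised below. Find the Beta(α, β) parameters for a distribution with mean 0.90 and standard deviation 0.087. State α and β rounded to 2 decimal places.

α = 9.80, β = 1.09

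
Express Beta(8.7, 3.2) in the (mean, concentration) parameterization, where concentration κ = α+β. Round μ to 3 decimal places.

μ = 0.731, κ = 11.9

κ = α+β = 8.7+3.2 = 11.9; μ = α/κ = 8.7/11.9 = 0.731.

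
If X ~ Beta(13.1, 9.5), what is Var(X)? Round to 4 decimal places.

α+β = 22.6 and αβ = 124.45, so Var = αβ/[(α+β)²(α+β+1)] = 124.45/12053.936 = 0.0103.

0.0103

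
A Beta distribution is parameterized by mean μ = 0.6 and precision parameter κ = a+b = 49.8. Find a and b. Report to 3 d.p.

a = 29.880, b = 19.920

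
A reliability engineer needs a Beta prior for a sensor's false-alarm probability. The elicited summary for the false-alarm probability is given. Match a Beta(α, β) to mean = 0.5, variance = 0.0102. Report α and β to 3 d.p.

α = 11.755, β = 11.755

By moment matching, α+β = μ(1−μ)/σ² − 1 = (0.5·0.5)/0.0102 − 1 = 24.5098 − 1 = 23.5098.
Since α/(α+β) = μ, α = 0.5·23.5098 = 11.755 and β = 0.5·23.5098 = 11.755.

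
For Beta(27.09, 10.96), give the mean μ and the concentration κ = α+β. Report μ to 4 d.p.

κ = α+β = 27.09+10.96 = 38.05; μ = α/κ = 27.09/38.05 = 0.7120.

μ = 0.7120, κ = 38.05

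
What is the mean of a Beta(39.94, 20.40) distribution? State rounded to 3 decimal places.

E[X] = α/(α+β) = 39.94/60.34 = 0.662.

0.662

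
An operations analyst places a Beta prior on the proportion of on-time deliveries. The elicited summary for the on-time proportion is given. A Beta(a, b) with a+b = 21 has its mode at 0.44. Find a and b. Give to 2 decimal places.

For a,b>1 the mode is (a−1)/(a+b−2), so a = mode·(κ−2)+1 = 0.44×19+1 = 9.36.
And b = (1−mode)·(κ−2)+1 = 0.56×19+1 = 11.64.

a = 9.36, b = 11.64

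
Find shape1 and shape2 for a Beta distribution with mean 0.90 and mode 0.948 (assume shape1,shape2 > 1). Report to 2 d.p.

shape1 = 16.80, shape2 = 1.87

With s = shape1+shape2: μ = shape1/s and mode = (shape1−1)/(s−2). Eliminating shape1 = μs,
μs − 1 = m(s−2) ⇒ s(μ−m) = 1−2m ⇒ s = -0.896/-0.048 = 18.6667.
So shape1 = μs = 16.80, shape2 = (1−μ)s = 1.87.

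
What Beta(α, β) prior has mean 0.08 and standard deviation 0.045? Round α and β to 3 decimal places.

σ² = 0.045² = 0.002025.
With s = α+β, Var = μ(1−μ)/(s+1), so s+1 = (0.08×0.92)/0.002025 = 36.3457 and s = 35.3457.
α = μs = 2.828, β = (1−μ)s = 32.518.

α = 2.828, β = 32.518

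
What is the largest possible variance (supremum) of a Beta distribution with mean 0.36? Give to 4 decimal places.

For fixed mean μ the Beta variance is μ(1−μ)/(α+β+1), increasing as α+β decreases.
Its least upper bound (not attained) is μ(1−μ) = 0.36·0.64 = 0.2304.

0.2304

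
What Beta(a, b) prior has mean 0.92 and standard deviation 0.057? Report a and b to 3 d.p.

a = 19.921, b = 1.732

Variance = 0.057² = 0.003249. The moment-matching identity a+b = μ(1−μ)/Var − 1 gives
a+b = 0.0736/0.003249 − 1 = 21.6531, so a = μ·21.6531 = 19.921 and b = (1−μ)·21.6531 = 1.732.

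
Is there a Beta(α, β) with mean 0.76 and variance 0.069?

Yes

A Beta with mean μ has variance μ(1−μ)/(α+β+1) < μ(1−μ).
Here μ(1−μ) = 0.76×0.24 = 0.1824, and 0.069 < 0.1824.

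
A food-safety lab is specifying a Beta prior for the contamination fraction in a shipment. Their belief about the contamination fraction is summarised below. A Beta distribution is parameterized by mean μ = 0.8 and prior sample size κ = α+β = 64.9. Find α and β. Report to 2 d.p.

α = 51.92, β = 12.98

Split κ in proportion μ : (1−μ): α = 0.8·64.9 = 51.92, β = 64.9 − 51.92 = 12.98.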